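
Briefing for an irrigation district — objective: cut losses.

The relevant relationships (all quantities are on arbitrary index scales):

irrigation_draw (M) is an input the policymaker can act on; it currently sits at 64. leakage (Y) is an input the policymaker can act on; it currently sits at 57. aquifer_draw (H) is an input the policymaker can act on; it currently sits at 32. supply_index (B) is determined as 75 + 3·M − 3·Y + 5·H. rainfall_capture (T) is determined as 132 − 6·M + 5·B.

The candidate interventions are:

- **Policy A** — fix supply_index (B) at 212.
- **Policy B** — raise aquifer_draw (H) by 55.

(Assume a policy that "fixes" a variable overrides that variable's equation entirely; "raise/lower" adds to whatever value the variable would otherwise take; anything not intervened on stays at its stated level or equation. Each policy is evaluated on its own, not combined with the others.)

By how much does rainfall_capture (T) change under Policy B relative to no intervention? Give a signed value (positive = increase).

Baseline:
  M = 64
  Y = 57
  H = 32
  B = 75 + 3·64 − 3·57 + 5·32 = 256
  T = 132 − 6·64 + 5·256 = 1028
Policy B (H + 55):
  M = 64
  Y = 57
  H = 32 + 55 = 87
  B = 75 + 3·64 − 3·57 + 5·87 = 531
  T = 132 − 6·64 + 5·531 = 2403
Change in T: 2403 − 1028 = 1375

1375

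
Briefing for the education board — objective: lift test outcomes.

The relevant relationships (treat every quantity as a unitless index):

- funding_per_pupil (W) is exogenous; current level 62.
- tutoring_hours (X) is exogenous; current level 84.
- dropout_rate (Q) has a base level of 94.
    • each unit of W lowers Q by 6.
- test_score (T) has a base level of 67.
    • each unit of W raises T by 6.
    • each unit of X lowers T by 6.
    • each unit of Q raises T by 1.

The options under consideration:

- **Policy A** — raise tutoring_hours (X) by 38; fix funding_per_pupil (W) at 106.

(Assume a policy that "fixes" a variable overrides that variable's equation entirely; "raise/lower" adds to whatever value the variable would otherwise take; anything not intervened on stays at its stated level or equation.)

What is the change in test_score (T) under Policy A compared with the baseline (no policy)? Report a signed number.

-228

Baseline:
  W = 62
  X = 84
  Q = 94 − 6·62 = -278
  T = 67 + 6·62 − 6·84 + (-278) = -343
Policy A (X + 38, W := 106):
  W = 106
  X = 84 + 38 = 122
  Q = 94 − 6·106 = -542
  T = 67 + 6·106 − 6·122 + (-542) = -571
Change in T: -571 − (-343) = -228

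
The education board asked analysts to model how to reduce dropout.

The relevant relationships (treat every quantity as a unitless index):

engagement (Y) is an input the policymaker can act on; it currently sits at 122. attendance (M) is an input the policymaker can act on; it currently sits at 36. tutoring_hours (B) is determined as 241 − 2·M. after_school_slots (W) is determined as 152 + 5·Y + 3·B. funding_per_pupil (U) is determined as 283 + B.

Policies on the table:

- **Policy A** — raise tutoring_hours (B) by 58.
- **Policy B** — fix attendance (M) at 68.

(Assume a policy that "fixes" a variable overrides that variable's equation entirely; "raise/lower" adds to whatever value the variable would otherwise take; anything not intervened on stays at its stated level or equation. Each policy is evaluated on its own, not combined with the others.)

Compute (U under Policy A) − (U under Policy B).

Policy A (B + 58):
  M = 36
  B = 241 − 2·36 (+58 from intervention) = 227
  U = 283 + 227 = 510
Policy B (M := 68):
  M = 68
  B = 241 − 2·68 = 105
  U = 283 + 105 = 388
U: 510 − 388 = 122

122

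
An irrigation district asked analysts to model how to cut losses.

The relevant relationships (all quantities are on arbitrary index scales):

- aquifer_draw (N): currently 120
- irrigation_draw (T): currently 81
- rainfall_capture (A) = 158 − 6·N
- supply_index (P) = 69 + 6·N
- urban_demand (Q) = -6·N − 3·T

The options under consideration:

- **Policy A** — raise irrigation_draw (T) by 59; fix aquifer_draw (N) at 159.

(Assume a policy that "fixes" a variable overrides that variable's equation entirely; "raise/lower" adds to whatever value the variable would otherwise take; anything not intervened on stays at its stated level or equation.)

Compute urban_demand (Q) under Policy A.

-1374

Policy A (T + 59, N := 159):
  N = 159
  T = 81 + 59 = 140
  Q = 0 − 6·159 − 3·140 = -1374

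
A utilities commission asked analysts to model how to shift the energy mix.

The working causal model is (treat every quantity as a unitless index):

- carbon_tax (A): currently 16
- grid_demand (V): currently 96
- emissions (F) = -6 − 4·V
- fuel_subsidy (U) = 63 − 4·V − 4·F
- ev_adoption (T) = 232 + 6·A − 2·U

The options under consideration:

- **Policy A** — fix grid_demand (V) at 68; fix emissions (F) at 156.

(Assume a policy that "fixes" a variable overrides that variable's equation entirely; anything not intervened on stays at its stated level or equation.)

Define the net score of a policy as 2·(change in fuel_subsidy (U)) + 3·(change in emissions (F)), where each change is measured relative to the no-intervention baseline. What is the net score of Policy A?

-2506

Baseline:
  V = 96
  F = -6 − 4·96 = -390
  U = 63 − 4·96 − 4·(-390) = 1239
Policy A (V := 68, F := 156):
  V = 68
  F = 156
  U = 63 − 4·68 − 4·156 = -833
ΔU = -833 − 1239 = -2072; ΔF = 156 − (-390) = 546
Score = 2·(-2072) + 3·546 = -2506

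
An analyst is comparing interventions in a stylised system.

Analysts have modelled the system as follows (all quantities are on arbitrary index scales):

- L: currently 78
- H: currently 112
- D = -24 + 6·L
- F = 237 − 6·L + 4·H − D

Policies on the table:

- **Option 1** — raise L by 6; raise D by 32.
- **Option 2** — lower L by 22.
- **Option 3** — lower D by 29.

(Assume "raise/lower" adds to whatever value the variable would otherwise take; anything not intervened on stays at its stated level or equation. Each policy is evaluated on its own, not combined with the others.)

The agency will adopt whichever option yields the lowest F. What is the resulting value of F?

-331

Option 1 (L + 6, D + 32):
  L = 78 + 6 = 84
  H = 112
  D = -24 + 6·84 (+32 from intervention) = 512
  F = 237 − 6·84 + 4·112 − 512 = -331
Option 2 (L − 22):
  L = 78 − 22 = 56
  H = 112
  D = -24 + 6·56 = 312
  F = 237 − 6·56 + 4·112 − 312 = 37
Option 3 (D − 29):
  L = 78
  H = 112
  D = -24 + 6·78 (−29 from intervention) = 415
  F = 237 − 6·78 + 4·112 − 415 = -198
Comparing — Option 1: F=-331, Option 2: F=37, Option 3: F=-198. Lowest is -331 (Option 1).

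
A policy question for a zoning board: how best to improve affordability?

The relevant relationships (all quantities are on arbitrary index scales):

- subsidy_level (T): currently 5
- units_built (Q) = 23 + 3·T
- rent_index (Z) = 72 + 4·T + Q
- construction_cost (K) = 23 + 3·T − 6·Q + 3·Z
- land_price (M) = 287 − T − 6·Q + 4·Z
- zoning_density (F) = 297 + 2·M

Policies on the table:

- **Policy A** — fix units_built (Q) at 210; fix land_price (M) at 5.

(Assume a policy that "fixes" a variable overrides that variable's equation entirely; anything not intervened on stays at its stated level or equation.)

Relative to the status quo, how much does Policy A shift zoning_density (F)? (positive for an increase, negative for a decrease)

Baseline:
  T = 5
  Q = 23 + 3·5 = 38
  Z = 72 + 4·5 + 38 = 130
  M = 287 − 5 − 6·38 + 4·130 = 574
  F = 297 + 2·574 = 1445
Policy A (Q := 210, M := 5):
  T = 5
  Q = 210
  Z = 72 + 4·5 + 210 = 302
  M = 5
  F = 297 + 2·5 = 307
Change in F: 307 − 1445 = -1138

-1138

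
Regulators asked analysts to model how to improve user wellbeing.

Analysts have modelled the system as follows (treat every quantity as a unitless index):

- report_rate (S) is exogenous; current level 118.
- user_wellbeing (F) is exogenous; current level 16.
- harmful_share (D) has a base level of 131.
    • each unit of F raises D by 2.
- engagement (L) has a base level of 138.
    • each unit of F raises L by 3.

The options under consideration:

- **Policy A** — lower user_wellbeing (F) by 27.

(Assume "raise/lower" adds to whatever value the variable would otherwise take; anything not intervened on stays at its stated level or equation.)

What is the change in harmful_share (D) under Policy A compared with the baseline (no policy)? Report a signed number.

-54

Baseline:
  F = 16
  D = 131 + 2·16 = 163
Policy A (F − 27):
  F = 16 − 27 = -11
  D = 131 + 2·(-11) = 109
Change in D: 109 − 163 = -54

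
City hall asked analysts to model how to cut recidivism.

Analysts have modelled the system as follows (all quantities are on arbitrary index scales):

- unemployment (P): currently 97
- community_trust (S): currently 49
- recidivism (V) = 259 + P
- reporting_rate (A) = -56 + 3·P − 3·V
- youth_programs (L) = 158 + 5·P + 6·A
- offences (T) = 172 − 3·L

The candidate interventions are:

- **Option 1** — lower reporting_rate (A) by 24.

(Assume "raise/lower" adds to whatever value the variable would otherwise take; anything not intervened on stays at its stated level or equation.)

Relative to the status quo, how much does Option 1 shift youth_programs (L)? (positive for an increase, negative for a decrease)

-144

Baseline:
  P = 97
  V = 259 + 97 = 356
  A = -56 + 3·97 − 3·356 = -833
  L = 158 + 5·97 + 6·(-833) = -4355
Option 1 (A − 24):
  P = 97
  V = 259 + 97 = 356
  A = -56 + 3·97 − 3·356 (−24 from intervention) = -857
  L = 158 + 5·97 + 6·(-857) = -4499
Change in L: -4499 − (-4355) = -144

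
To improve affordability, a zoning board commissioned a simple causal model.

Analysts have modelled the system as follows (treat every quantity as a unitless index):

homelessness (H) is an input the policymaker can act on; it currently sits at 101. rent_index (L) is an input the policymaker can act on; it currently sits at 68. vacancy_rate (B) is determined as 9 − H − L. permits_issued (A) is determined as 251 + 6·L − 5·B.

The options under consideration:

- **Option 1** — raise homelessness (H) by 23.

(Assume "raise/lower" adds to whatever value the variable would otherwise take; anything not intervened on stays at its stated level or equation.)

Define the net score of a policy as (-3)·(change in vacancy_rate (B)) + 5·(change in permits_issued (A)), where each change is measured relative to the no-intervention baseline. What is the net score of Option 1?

644

Baseline:
  H = 101
  L = 68
  B = 9 − 101 − 68 = -160
  A = 251 + 6·68 − 5·(-160) = 1459
Option 1 (H + 23):
  H = 101 + 23 = 124
  L = 68
  B = 9 − 124 − 68 = -183
  A = 251 + 6·68 − 5·(-183) = 1574
ΔB = -183 − (-160) = -23; ΔA = 1574 − 1459 = 115
Score = (-3)·(-23) + 5·115 = 644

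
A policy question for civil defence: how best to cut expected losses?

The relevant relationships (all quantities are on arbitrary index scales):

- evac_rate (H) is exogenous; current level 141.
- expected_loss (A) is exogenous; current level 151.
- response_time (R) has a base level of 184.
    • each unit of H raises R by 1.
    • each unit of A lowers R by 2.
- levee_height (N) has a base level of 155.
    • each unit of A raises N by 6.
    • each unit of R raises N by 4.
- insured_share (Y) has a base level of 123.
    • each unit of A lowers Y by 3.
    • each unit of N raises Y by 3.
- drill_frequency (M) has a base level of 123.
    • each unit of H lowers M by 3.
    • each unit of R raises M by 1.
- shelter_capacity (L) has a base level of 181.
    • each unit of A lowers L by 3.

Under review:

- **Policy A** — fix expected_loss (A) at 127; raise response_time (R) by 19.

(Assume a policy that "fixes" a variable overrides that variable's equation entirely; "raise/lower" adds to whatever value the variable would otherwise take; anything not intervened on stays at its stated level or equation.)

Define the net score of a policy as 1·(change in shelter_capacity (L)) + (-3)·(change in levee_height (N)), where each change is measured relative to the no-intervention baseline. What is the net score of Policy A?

-300

Baseline:
  H = 141
  A = 151
  R = 184 + 141 − 2·151 = 23
  N = 155 + 6·151 + 4·23 = 1153
  L = 181 − 3·151 = -272
Policy A (A := 127, R + 19):
  H = 141
  A = 127
  R = 184 + 141 − 2·127 (+19 from intervention) = 90
  N = 155 + 6·127 + 4·90 = 1277
  L = 181 − 3·127 = -200
ΔL = -200 − (-272) = 72; ΔN = 1277 − 1153 = 124
Score = 1·72 + (-3)·124 = -300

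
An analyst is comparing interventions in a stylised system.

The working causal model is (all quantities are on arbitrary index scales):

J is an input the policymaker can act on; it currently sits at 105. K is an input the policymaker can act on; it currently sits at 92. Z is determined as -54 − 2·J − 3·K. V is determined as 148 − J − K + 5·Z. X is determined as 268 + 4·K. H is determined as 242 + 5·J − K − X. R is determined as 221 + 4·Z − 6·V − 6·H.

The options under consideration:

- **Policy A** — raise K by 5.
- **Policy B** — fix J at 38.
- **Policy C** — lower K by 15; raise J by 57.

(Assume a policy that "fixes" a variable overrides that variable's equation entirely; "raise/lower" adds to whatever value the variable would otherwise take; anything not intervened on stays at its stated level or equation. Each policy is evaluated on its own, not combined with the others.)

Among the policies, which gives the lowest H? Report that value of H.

-296

Policy A (K + 5):
  J = 105
  K = 92 + 5 = 97
  X = 268 + 4·97 = 656
  H = 242 + 5·105 − 97 − 656 = 14
Policy B (J := 38):
  J = 38
  K = 92
  X = 268 + 4·92 = 636
  H = 242 + 5·38 − 92 − 636 = -296
Policy C (K − 15, J + 57):
  J = 105 + 57 = 162
  K = 92 − 15 = 77
  X = 268 + 4·77 = 576
  H = 242 + 5·162 − 77 − 576 = 399
Comparing — Policy A: H=14, Policy B: H=-296, Policy C: H=399. Lowest is -296 (Policy B).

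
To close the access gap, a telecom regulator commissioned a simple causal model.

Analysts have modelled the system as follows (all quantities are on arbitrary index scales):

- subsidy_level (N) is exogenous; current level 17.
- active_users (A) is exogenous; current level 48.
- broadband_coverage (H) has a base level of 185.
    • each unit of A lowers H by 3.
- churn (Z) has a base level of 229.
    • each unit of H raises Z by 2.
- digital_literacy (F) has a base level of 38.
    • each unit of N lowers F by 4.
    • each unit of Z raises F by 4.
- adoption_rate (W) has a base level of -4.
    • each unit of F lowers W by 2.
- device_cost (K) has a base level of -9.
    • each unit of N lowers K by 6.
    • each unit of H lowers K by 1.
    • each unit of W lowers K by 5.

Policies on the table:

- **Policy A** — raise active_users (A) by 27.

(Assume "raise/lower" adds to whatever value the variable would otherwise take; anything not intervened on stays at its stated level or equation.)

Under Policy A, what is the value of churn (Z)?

149

Policy A (A + 27):
  A = 48 + 27 = 75
  H = 185 − 3·75 = -40
  Z = 229 + 2·(-40) = 149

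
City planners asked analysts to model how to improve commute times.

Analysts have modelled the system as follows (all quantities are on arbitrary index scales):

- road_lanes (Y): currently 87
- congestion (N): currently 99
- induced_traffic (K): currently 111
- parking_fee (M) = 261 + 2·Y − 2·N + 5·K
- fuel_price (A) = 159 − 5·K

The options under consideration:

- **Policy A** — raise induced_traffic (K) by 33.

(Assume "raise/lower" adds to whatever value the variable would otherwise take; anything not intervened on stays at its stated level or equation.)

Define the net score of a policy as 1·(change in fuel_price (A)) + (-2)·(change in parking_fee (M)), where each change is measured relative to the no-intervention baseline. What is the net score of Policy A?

Baseline:
  Y = 87
  N = 99
  K = 111
  M = 261 + 2·87 − 2·99 + 5·111 = 792
  A = 159 − 5·111 = -396
Policy A (K + 33):
  Y = 87
  N = 99
  K = 111 + 33 = 144
  M = 261 + 2·87 − 2·99 + 5·144 = 957
  A = 159 − 5·144 = -561
ΔA = -561 − (-396) = -165; ΔM = 957 − 792 = 165
Score = 1·(-165) + (-2)·165 = -495

-495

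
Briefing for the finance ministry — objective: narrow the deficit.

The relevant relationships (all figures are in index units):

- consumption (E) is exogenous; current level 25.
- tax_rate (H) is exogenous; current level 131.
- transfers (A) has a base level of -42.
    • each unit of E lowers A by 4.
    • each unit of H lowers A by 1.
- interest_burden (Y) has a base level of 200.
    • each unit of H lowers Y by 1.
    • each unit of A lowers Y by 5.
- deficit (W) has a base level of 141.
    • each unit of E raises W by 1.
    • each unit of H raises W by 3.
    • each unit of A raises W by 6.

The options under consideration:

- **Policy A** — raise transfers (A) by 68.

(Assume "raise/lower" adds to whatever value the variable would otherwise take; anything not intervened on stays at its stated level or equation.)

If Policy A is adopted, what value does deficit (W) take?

-671

Policy A (A + 68):
  E = 25
  H = 131
  A = -42 − 4·25 − 131 (+68 from intervention) = -205
  W = 141 + 25 + 3·131 + 6·(-205) = -671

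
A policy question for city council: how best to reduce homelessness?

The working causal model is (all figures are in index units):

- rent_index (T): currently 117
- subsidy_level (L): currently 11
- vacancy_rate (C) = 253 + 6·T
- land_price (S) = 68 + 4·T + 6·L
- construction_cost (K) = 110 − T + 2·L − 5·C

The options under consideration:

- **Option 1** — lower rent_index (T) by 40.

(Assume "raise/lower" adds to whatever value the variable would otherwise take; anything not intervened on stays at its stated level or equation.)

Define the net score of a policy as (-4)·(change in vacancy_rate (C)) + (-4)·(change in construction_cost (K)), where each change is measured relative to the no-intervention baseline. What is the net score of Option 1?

-4000

Baseline:
  T = 117
  L = 11
  C = 253 + 6·117 = 955
  K = 110 − 117 + 2·11 − 5·955 = -4760
Option 1 (T − 40):
  T = 117 − 40 = 77
  L = 11
  C = 253 + 6·77 = 715
  K = 110 − 77 + 2·11 − 5·715 = -3520
ΔC = 715 − 955 = -240; ΔK = -3520 − (-4760) = 1240
Score = (-4)·(-240) + (-4)·1240 = -4000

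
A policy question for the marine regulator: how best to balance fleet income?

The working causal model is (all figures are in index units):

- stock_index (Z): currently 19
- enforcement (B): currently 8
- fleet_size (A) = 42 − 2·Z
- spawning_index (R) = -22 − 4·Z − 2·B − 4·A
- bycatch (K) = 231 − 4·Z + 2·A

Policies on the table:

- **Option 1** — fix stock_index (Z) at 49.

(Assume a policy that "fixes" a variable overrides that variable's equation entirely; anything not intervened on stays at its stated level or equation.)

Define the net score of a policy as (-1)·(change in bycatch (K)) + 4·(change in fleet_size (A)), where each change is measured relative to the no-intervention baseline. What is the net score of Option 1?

Baseline:
  Z = 19
  A = 42 − 2·19 = 4
  K = 231 − 4·19 + 2·4 = 163
Option 1 (Z := 49):
  Z = 49
  A = 42 − 2·49 = -56
  K = 231 − 4·49 + 2·(-56) = -77
ΔK = -77 − 163 = -240; ΔA = -56 − 4 = -60
Score = (-1)·(-240) + 4·(-60) = 0

0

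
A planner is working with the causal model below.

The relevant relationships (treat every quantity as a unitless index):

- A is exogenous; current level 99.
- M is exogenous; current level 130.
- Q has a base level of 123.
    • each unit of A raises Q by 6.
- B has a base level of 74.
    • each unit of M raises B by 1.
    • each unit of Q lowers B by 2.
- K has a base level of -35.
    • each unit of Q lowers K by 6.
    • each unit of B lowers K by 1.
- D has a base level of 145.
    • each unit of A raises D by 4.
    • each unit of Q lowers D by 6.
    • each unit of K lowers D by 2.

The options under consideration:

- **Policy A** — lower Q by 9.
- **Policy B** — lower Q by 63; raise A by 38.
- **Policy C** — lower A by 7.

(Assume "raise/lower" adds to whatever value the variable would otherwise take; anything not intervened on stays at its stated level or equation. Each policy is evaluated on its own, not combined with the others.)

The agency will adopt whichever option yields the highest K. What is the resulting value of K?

Policy A (Q − 9):
  A = 99
  M = 130
  Q = 123 + 6·99 (−9 from intervention) = 708
  B = 74 + 130 − 2·708 = -1212
  K = -35 − 6·708 − (-1212) = -3071
Policy B (Q − 63, A + 38):
  A = 99 + 38 = 137
  M = 130
  Q = 123 + 6·137 (−63 from intervention) = 882
  B = 74 + 130 − 2·882 = -1560
  K = -35 − 6·882 − (-1560) = -3767
Policy C (A − 7):
  A = 99 − 7 = 92
  M = 130
  Q = 123 + 6·92 = 675
  B = 74 + 130 − 2·675 = -1146
  K = -35 − 6·675 − (-1146) = -2939
Comparing — Policy A: K=-3071, Policy B: K=-3767, Policy C: K=-2939. Highest is -2939 (Policy C).

-2939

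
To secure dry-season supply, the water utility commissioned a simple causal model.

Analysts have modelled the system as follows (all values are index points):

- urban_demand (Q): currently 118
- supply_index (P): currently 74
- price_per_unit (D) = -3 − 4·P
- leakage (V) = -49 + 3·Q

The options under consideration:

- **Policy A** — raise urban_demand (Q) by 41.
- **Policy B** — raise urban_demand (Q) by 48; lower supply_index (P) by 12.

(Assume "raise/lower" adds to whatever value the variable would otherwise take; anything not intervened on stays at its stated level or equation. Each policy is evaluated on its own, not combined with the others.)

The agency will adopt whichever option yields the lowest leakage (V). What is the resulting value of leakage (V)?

428

Policy A (Q + 41):
  Q = 118 + 41 = 159
  V = -49 + 3·159 = 428
Policy B (Q + 48, P − 12):
  Q = 118 + 48 = 166
  V = -49 + 3·166 = 449
Comparing — Policy A: V=428, Policy B: V=449. Lowest is 428 (Policy A).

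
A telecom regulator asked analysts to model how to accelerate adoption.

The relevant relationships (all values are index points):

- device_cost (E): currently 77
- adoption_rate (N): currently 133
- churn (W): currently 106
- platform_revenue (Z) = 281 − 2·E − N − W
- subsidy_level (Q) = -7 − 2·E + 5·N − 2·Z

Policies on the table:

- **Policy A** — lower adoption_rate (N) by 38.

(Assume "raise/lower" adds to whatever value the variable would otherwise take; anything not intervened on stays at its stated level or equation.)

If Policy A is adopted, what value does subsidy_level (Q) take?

462

Policy A (N − 38):
  E = 77
  N = 133 − 38 = 95
  W = 106
  Z = 281 − 2·77 − 95 − 106 = -74
  Q = -7 − 2·77 + 5·95 − 2·(-74) = 462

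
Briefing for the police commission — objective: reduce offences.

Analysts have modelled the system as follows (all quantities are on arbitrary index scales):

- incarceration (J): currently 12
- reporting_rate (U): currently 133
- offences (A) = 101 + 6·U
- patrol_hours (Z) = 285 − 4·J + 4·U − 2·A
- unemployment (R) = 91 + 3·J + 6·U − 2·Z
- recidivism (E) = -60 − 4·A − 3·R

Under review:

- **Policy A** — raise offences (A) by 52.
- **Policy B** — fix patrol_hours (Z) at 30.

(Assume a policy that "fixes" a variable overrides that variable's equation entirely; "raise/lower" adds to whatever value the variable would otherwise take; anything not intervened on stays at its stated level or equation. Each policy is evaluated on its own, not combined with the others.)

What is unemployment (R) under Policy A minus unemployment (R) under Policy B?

2326

Policy A (A + 52):
  J = 12
  U = 133
  A = 101 + 6·133 (+52 from intervention) = 951
  Z = 285 − 4·12 + 4·133 − 2·951 = -1133
  R = 91 + 3·12 + 6·133 − 2·(-1133) = 3191
Policy B (Z := 30):
  J = 12
  U = 133
  A = 101 + 6·133 = 899
  Z = 30
  R = 91 + 3·12 + 6·133 − 2·30 = 865
R: 3191 − 865 = 2326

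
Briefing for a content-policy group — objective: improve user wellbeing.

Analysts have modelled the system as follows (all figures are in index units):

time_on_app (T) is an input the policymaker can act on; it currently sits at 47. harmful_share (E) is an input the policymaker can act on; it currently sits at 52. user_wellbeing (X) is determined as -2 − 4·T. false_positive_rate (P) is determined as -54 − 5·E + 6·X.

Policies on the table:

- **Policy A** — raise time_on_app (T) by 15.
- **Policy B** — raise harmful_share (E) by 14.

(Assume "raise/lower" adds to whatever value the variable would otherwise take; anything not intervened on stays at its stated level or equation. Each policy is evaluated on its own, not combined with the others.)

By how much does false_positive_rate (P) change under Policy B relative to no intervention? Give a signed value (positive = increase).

Baseline:
  T = 47
  E = 52
  X = -2 − 4·47 = -190
  P = -54 − 5·52 + 6·(-190) = -1454
Policy B (E + 14):
  T = 47
  E = 52 + 14 = 66
  X = -2 − 4·47 = -190
  P = -54 − 5·66 + 6·(-190) = -1524
Change in P: -1524 − (-1454) = -70

-70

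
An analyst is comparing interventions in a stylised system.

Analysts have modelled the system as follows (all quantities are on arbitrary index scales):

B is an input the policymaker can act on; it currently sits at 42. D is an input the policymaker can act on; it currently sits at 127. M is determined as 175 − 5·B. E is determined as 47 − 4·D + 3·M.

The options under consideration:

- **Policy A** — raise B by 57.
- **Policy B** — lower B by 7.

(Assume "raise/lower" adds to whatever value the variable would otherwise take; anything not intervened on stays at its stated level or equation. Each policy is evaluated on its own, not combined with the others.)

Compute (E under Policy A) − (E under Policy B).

Policy A (B + 57):
  B = 42 + 57 = 99
  D = 127
  M = 175 − 5·99 = -320
  E = 47 − 4·127 + 3·(-320) = -1421
Policy B (B − 7):
  B = 42 − 7 = 35
  D = 127
  M = 175 − 5·35 = 0
  E = 47 − 4·127 + 3·0 = -461
E: -1421 − (-461) = -960

-960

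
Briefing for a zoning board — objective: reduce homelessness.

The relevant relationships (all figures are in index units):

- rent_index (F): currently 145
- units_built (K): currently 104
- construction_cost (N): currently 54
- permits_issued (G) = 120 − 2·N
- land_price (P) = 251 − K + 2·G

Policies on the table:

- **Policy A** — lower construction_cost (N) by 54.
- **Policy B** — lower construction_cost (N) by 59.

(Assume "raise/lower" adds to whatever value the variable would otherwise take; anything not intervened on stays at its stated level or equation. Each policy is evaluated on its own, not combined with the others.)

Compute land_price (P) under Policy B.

Policy B (N − 59):
  K = 104
  N = 54 − 59 = -5
  G = 120 − 2·(-5) = 130
  P = 251 − 104 + 2·130 = 407

407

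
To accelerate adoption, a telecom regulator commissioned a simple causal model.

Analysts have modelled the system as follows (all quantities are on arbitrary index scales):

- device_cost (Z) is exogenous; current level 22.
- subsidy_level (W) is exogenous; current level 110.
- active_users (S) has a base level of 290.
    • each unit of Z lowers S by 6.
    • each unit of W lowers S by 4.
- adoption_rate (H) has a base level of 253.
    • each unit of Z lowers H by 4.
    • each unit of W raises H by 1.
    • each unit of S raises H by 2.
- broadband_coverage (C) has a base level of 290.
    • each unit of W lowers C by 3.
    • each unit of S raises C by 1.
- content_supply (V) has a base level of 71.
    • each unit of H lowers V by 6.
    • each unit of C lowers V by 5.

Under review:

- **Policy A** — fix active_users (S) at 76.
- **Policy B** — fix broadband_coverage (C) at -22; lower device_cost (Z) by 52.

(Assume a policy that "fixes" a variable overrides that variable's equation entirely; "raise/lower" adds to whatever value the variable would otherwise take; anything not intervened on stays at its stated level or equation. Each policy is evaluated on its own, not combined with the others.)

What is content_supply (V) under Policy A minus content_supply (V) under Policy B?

Policy A (S := 76):
  Z = 22
  W = 110
  S = 76
  H = 253 − 4·22 + 110 + 2·76 = 427
  C = 290 − 3·110 + 76 = 36
  V = 71 − 6·427 − 5·36 = -2671
Policy B (C := -22, Z − 52):
  Z = 22 − 52 = -30
  W = 110
  S = 290 − 6·(-30) − 4·110 = 30
  H = 253 − 4·(-30) + 110 + 2·30 = 543
  C = -22
  V = 71 − 6·543 − 5·(-22) = -3077
V: -2671 − (-3077) = 406

406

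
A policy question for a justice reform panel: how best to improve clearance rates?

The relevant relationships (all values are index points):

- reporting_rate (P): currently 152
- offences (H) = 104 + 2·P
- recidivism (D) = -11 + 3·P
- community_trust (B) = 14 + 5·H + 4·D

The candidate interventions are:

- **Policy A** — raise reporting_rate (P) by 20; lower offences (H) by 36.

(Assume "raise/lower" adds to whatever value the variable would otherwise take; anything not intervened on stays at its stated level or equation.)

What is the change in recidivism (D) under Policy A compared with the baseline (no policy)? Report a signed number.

Baseline:
  P = 152
  D = -11 + 3·152 = 445
Policy A (P + 20, H − 36):
  P = 152 + 20 = 172
  D = -11 + 3·172 = 505
Change in D: 505 − 445 = 60

60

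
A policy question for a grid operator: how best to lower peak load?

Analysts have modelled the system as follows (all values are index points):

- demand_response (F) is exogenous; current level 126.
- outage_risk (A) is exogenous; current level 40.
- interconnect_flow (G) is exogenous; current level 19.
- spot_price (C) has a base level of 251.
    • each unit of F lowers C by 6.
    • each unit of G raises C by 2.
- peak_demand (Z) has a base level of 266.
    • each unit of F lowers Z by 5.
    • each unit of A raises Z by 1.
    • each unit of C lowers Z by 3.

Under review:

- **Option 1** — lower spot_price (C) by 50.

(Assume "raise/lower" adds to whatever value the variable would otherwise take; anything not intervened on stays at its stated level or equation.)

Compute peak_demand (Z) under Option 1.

1227

Option 1 (C − 50):
  F = 126
  A = 40
  G = 19
  C = 251 − 6·126 + 2·19 (−50 from intervention) = -517
  Z = 266 − 5·126 + 40 − 3·(-517) = 1227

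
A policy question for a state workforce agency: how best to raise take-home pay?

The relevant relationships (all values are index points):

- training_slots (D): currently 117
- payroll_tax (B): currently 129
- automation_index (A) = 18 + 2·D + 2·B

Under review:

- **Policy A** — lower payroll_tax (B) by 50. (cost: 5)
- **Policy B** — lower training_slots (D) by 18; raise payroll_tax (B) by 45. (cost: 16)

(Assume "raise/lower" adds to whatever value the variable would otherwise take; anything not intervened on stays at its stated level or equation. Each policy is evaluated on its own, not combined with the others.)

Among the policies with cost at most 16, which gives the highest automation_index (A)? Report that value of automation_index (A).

Policy A (B − 50):
  D = 117
  B = 129 − 50 = 79
  A = 18 + 2·117 + 2·79 = 410
Policy B (D − 18, B + 45):
  D = 117 − 18 = 99
  B = 129 + 45 = 174
  A = 18 + 2·99 + 2·174 = 564
Comparing — Policy A: A=410, Policy B: A=564. Highest is 564 (Policy B).

564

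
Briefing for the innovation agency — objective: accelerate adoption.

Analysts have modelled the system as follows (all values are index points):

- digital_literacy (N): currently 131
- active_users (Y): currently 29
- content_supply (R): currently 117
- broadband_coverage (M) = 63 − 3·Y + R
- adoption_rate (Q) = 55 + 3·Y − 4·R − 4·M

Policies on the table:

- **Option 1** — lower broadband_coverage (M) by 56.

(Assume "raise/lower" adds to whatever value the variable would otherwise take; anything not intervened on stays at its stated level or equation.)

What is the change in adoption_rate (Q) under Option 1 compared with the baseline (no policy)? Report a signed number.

224

Baseline:
  Y = 29
  R = 117
  M = 63 − 3·29 + 117 = 93
  Q = 55 + 3·29 − 4·117 − 4·93 = -698
Option 1 (M − 56):
  Y = 29
  R = 117
  M = 63 − 3·29 + 117 (−56 from intervention) = 37
  Q = 55 + 3·29 − 4·117 − 4·37 = -474
Change in Q: -474 − (-698) = 224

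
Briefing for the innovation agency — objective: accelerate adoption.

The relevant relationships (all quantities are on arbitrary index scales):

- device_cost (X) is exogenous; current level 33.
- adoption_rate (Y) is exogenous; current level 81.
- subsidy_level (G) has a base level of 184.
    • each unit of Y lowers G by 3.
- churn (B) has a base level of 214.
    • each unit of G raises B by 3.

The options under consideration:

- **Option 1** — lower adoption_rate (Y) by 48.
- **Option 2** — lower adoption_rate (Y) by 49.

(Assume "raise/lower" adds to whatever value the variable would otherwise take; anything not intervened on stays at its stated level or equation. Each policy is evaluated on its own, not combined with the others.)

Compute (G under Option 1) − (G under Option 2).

Option 1 (Y − 48):
  Y = 81 − 48 = 33
  G = 184 − 3·33 = 85
Option 2 (Y − 49):
  Y = 81 − 49 = 32
  G = 184 − 3·32 = 88
G: 85 − 88 = -3

-3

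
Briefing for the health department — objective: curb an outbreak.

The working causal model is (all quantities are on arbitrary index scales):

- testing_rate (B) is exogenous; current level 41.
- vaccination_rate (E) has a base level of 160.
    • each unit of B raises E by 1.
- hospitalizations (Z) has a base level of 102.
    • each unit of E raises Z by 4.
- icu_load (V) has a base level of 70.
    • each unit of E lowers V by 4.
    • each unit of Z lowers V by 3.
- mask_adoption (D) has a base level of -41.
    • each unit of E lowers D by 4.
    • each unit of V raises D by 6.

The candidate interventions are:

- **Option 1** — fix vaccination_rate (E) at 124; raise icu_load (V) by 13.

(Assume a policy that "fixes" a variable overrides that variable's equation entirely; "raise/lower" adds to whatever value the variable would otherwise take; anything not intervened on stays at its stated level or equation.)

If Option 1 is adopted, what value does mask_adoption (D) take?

-13779

Option 1 (E := 124, V + 13):
  B = 41
  E = 124
  Z = 102 + 4·124 = 598
  V = 70 − 4·124 − 3·598 (+13 from intervention) = -2207
  D = -41 − 4·124 + 6·(-2207) = -13779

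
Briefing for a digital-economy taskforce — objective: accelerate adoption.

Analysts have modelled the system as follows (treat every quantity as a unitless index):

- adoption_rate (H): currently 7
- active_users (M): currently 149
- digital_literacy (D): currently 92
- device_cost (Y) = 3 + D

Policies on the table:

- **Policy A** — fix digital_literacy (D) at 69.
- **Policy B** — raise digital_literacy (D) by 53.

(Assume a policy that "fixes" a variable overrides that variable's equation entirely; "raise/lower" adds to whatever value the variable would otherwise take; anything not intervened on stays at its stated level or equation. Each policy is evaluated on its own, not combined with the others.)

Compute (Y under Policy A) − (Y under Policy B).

-76

Policy A (D := 69):
  D = 69
  Y = 3 + 69 = 72
Policy B (D + 53):
  D = 92 + 53 = 145
  Y = 3 + 145 = 148
Y: 72 − 148 = -76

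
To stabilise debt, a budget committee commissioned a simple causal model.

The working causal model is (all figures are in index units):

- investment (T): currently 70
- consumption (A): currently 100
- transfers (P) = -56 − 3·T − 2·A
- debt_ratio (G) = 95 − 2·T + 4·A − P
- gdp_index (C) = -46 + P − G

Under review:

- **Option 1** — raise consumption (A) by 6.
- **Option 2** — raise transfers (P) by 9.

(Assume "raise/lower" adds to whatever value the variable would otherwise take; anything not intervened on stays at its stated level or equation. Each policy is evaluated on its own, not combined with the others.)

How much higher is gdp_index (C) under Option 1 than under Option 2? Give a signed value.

-66

Option 1 (A + 6):
  T = 70
  A = 100 + 6 = 106
  P = -56 − 3·70 − 2·106 = -478
  G = 95 − 2·70 + 4·106 − (-478) = 857
  C = -46 + (-478) − 857 = -1381
Option 2 (P + 9):
  T = 70
  A = 100
  P = -56 − 3·70 − 2·100 (+9 from intervention) = -457
  G = 95 − 2·70 + 4·100 − (-457) = 812
  C = -46 + (-457) − 812 = -1315
C: -1381 − (-1315) = -66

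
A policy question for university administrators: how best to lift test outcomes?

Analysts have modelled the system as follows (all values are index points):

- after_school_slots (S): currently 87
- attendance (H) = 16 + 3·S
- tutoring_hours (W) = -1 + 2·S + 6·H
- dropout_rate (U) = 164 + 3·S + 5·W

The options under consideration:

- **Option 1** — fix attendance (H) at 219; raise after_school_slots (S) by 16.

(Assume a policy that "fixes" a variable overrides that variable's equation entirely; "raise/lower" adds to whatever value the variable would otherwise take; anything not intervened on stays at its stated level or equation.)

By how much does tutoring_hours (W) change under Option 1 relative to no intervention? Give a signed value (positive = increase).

Baseline:
  S = 87
  H = 16 + 3·87 = 277
  W = -1 + 2·87 + 6·277 = 1835
Option 1 (H := 219, S + 16):
  S = 87 + 16 = 103
  H = 219
  W = -1 + 2·103 + 6·219 = 1519
Change in W: 1519 − 1835 = -316

-316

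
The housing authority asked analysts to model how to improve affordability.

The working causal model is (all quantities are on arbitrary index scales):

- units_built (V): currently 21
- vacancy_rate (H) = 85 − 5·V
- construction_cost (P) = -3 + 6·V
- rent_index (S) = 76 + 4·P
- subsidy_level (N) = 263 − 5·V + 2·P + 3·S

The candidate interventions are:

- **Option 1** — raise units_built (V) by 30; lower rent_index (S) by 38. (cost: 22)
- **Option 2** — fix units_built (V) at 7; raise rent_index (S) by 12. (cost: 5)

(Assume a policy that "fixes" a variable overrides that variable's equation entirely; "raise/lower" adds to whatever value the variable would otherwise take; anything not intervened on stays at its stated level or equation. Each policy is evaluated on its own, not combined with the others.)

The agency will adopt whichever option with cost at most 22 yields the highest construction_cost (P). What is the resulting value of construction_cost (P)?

Option 1 (V + 30, S − 38):
  V = 21 + 30 = 51
  P = -3 + 6·51 = 303
Option 2 (V := 7, S + 12):
  V = 7
  P = -3 + 6·7 = 39
Comparing — Option 1: P=303, Option 2: P=39. Highest is 303 (Option 1).

303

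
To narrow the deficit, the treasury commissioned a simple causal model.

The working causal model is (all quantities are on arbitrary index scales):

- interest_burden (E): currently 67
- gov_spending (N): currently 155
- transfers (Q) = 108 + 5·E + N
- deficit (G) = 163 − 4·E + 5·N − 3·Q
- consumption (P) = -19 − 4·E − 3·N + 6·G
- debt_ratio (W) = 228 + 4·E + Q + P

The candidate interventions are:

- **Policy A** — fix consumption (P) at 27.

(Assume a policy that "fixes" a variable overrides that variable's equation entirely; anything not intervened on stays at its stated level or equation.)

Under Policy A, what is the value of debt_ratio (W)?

1121

Policy A (P := 27):
  E = 67
  N = 155
  Q = 108 + 5·67 + 155 = 598
  G = 163 − 4·67 + 5·155 − 3·598 = -1124
  P = 27
  W = 228 + 4·67 + 598 + 27 = 1121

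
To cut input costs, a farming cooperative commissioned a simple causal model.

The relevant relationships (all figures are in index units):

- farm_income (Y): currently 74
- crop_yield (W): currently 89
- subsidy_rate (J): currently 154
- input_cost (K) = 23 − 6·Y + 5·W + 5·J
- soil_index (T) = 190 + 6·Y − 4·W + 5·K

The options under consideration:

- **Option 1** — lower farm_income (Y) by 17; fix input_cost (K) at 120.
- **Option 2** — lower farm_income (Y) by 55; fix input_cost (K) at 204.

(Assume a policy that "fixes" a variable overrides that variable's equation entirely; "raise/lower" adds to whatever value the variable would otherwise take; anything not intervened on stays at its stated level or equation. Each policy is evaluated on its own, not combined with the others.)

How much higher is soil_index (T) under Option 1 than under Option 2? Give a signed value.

-192

Option 1 (Y − 17, K := 120):
  Y = 74 − 17 = 57
  W = 89
  J = 154
  K = 120
  T = 190 + 6·57 − 4·89 + 5·120 = 776
Option 2 (Y − 55, K := 204):
  Y = 74 − 55 = 19
  W = 89
  J = 154
  K = 204
  T = 190 + 6·19 − 4·89 + 5·204 = 968
T: 776 − 968 = -192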